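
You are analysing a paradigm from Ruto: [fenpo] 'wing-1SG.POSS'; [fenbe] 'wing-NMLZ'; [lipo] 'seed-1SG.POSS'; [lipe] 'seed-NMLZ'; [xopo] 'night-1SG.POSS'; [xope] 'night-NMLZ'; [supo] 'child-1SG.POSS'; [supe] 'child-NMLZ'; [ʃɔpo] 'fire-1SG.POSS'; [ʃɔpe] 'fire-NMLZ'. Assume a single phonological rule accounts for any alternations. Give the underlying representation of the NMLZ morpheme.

The NMLZ morpheme has two allomorphs, [-be] and [-pe].
The 1SG.POSS suffix, which begins with [p], is invariant after every stem; so [p] is not altered by any rule here.
The NMLZ suffix is therefore /-be/ underlyingly, with post-vocalic devoicing: voiced stops become voiceless after a vowel.

/-be/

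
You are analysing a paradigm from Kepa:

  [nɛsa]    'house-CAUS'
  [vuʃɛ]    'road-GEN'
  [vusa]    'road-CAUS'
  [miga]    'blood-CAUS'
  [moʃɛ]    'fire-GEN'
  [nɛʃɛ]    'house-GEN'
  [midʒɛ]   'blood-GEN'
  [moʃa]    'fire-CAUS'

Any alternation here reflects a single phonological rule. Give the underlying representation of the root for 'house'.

/nɛs/

The stem for 'house' ends in [ʃ] in [nɛʃɛ] but [s] in [nɛsa].
Compare 'fire', with invariant [ʃ] in [moʃɛ] and [moʃa]: an analysis with underlying /ʃ/ and a rule producing [s] before the CAUS suffix would wrongly predict alternation here too.
The alternation reflects palatalization before a front vowel: /g/ and /s/ become palato-alveolar [dʒ] and [ʃ] before a front vowel. /s/ is underlying.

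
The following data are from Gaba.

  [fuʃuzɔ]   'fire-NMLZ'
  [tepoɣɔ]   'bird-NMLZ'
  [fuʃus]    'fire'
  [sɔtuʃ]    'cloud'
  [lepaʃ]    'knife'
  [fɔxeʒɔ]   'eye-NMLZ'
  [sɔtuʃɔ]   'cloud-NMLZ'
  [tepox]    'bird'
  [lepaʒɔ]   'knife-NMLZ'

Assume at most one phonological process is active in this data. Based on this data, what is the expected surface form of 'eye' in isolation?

The root 'knife' surfaces as [lepaʒɔ] and [lepaʃ], with a stem-final [ʒ] ~ [ʃ] alternation.
But 'cloud' keeps [ʃ] in both environments ([sɔtuʃɔ], [sɔtuʃ]), so there is no rule changing /ʃ/ to [ʒ] before the NMLZ suffix.
Therefore /ʒ/ is basic and [ʃ] is derived by word-final obstruent devoicing (voiced obstruents become voiceless word-finally).
From [fɔxeʒɔ] the stem 'eye' is /fɔxeʒ/; word-finally this yields [fɔxeʃ].

[fɔxeʃ]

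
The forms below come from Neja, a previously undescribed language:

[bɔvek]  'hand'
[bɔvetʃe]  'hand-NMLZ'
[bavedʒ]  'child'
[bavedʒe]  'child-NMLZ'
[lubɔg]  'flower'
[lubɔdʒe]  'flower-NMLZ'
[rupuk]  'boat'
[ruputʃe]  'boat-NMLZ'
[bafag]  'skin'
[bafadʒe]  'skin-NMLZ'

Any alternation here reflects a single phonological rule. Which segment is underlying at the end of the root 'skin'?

/g/

In [bafag] and [bafadʒe] the final segment of 'skin' alternates: [g] ~ [dʒ].
Compare 'child', with invariant [dʒ] in [bavedʒ] and [bavedʒe]: an analysis with underlying /dʒ/ and a rule producing [g] in isolation would wrongly predict alternation here too.
So /g/ is underlying, and a rule of palatalization before a front vowel — /k/ and /g/ become palato-alveolar [tʃ] and [dʒ] before a front vowel — gives [dʒ].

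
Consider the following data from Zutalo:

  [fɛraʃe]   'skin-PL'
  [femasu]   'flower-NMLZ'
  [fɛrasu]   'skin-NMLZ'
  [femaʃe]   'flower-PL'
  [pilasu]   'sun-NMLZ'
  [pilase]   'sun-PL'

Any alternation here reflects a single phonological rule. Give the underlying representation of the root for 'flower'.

/femaʃ/

The stem for 'flower' ends in [ʃ] in [femaʃe] but [s] in [femasu].
But 'sun' keeps [s] in both environments ([pilase], [pilasu]), so there is no rule changing /s/ to [ʃ] before the PL suffix.
The underlying segment must be /ʃ/; palato-alveolar /ʃ/ becomes [s] when no front vowel follows, yielding [s] there.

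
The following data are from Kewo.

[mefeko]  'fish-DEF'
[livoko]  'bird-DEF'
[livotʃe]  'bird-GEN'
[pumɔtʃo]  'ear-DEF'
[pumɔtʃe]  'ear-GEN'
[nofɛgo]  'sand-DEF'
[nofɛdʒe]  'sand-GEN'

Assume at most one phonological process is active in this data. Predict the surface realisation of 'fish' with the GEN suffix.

[mefetʃe]

In [livoko] and [livotʃe] the final segment of 'bird' alternates: [k] ~ [tʃ].
If /tʃ/ were underlying and a rule turned it into [k] before the DEF suffix, 'ear' would also alternate; but it has [tʃ] in both [pumɔtʃo] and [pumɔtʃe].
The underlying segment must be /k/; /k/ and /g/ become palato-alveolar [tʃ] and [dʒ] before a front vowel, yielding [tʃ] there.
The one attested form of 'fish', [mefeko], shows underlying /mefek/. Applying the same rule before a front vowel gives [mefetʃe].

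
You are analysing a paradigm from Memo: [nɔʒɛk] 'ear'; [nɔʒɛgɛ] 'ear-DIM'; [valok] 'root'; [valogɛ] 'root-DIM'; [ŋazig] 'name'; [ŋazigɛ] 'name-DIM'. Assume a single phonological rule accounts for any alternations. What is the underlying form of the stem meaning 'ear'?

The root 'ear' surfaces as [nɔʒɛk] and [nɔʒɛgɛ], with a stem-final [k] ~ [g] alternation.
The stem 'name' ([ŋazig], [ŋazigɛ]) shows [g] unchanged in both environments, so [g] cannot be basic with [k] derived in isolation.
The underlying segment must be /k/; voiceless stops become voiced between vowels, yielding [g] there.

/nɔʒɛk/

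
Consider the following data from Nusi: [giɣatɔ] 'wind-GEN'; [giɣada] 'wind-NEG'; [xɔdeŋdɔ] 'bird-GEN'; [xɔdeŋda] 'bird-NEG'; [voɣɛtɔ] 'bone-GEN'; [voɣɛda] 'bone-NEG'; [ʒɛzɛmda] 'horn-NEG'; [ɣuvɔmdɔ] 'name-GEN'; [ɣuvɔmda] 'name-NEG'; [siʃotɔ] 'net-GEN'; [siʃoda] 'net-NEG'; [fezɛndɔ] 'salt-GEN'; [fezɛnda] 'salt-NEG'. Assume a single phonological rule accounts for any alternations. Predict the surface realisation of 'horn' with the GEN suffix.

The GEN morpheme has two allomorphs, [-dɔ] and [-tɔ].
The NEG suffix, which begins with [d], is invariant after every stem; so [d] is not altered by any rule here.
So the underlying form is /-tɔ/, and voiceless stops become voiced after a nasal.
After 'horn', which ends in a nasal, the suffix surfaces as [-dɔ], giving [ʒɛzɛmdɔ].

[ʒɛzɛmdɔ]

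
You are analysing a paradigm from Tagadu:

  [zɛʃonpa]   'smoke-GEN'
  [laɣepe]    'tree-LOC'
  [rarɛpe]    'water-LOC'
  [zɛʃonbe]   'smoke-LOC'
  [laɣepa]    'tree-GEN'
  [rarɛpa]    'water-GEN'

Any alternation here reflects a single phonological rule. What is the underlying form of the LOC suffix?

/-be/

The LOC morpheme has two allomorphs, [-be] and [-pe].
The GEN suffix, which begins with [p], is invariant after every stem; so [p] is not altered by any rule here.
The LOC suffix is therefore /-be/ underlyingly, with post-vocalic devoicing: voiced stops become voiceless after a vowel.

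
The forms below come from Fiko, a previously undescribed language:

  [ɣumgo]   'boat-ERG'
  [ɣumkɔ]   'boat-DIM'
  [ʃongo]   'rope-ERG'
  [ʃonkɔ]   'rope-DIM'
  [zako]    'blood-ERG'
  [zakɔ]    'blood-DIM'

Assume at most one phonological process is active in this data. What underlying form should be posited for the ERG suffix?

/-go/

The ERG morpheme has two allomorphs, [-go] and [-ko].
The DIM suffix, which begins with [k], is invariant after every stem; so [k] is not altered by any rule here.
The ERG suffix is therefore /-go/ underlyingly, with post-vocalic devoicing: voiced stops become voiceless after a vowel.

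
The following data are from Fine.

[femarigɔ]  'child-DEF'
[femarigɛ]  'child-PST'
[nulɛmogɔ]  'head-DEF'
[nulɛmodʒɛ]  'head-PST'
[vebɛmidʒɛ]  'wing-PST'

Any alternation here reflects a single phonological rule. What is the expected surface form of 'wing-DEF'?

'head' shows [g] ~ [dʒ] at the end of the stem ([nulɛmogɔ] vs [nulɛmodʒɛ]).
If /g/ were underlying and a rule turned it into [dʒ] before the PST suffix, 'child' would also alternate; but it has [g] in both [femarigɔ] and [femarigɛ].
The underlying segment must be /dʒ/; palato-alveolar /dʒ/ becomes [g] when no front vowel follows, yielding [g] there.
The one attested form of 'wing', [vebɛmidʒɛ], shows underlying /vebɛmidʒ/. Applying the same rule when no front vowel follows gives [vebɛmigɔ].

[vebɛmigɔ]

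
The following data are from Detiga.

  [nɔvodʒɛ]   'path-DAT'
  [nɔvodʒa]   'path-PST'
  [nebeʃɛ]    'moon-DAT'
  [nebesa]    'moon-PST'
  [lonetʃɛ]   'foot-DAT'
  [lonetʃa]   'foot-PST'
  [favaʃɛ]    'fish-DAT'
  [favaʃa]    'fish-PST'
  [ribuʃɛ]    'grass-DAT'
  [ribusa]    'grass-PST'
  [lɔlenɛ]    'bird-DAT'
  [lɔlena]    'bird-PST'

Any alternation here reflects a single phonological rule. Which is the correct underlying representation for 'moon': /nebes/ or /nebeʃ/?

/nebes/

In [nebeʃɛ] and [nebesa] the final segment of 'moon' alternates: [ʃ] ~ [s].
If /ʃ/ were underlying and a rule turned it into [s] before the PST suffix, 'fish' would also alternate; but it has [ʃ] in both [favaʃɛ] and [favaʃa].
The alternation reflects palatalization before a front vowel: /s/ becomes palato-alveolar [ʃ] before a front vowel. /s/ is underlying.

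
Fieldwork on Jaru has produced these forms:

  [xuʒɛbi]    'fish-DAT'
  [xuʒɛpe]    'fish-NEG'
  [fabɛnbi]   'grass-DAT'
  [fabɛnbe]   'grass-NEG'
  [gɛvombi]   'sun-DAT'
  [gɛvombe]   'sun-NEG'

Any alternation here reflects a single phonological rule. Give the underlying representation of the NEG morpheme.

/-pe/

The NEG suffix surfaces as [-be] and [-pe], depending on the final segment of the stem.
The DAT suffix, which begins with [b], is invariant after every stem; so [b] is not altered by any rule here.
So the underlying form is /-pe/, and voiceless stops become voiced after a nasal.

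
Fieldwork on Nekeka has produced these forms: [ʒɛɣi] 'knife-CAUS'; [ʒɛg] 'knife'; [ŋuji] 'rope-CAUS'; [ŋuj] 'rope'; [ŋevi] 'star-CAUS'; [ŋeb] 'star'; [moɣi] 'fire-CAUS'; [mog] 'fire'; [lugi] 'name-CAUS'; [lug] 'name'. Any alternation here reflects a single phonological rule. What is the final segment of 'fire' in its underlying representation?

/ɣ/

'fire' shows [ɣ] ~ [g] at the end of the stem ([moɣi] vs [mog]).
If /g/ were underlying and a rule turned it into [ɣ] before the CAUS suffix, 'name' would also alternate; but it has [g] in both [lugi] and [lug].
The underlying segment must be /ɣ/; voiced fricatives become stops word-finally, yielding [g] there.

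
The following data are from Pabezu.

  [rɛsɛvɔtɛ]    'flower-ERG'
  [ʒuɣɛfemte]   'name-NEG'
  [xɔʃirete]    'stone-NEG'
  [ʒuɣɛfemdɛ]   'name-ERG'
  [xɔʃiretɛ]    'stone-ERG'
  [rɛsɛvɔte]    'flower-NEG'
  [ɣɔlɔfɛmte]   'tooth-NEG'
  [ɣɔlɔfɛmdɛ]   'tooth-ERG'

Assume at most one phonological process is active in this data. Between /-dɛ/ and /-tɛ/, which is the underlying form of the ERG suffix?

/-dɛ/

The ERG morpheme has two allomorphs, [-dɛ] and [-tɛ].
The NEG suffix, which begins with [t], is invariant after every stem; so [t] is not altered by any rule here.
So the underlying form is /-dɛ/, and voiced stops become voiceless after a vowel.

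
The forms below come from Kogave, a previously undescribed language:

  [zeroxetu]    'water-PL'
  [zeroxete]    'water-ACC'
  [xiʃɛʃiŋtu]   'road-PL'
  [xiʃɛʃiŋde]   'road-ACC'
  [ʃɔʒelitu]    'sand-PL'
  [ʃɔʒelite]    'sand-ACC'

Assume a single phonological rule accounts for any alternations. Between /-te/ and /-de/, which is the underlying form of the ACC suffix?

The ACC suffix surfaces as [-de] and [-te], depending on the final segment of the stem.
By contrast the PL suffix keeps its initial [t] throughout — that segment must be underlying.
So the underlying form is /-de/, and voiced stops become voiceless after a vowel.

/-de/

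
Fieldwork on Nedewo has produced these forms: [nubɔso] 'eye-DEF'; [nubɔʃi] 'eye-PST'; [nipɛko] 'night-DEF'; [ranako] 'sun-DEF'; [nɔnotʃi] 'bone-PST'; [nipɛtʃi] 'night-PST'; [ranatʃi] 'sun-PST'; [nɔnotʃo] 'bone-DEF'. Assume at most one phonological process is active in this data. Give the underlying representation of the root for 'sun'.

/ranak/

In [ranako] and [ranatʃi] the final segment of 'sun' alternates: [k] ~ [tʃ].
But 'bone' keeps [tʃ] in both environments ([nɔnotʃo], [nɔnotʃi]), so there is no rule changing /tʃ/ to [k] before the DEF suffix.
The alternation reflects palatalization before a front vowel: /k/ and /s/ become palato-alveolar [tʃ] and [ʃ] before a front vowel. /k/ is underlying.
So 'sun' = /ranak/.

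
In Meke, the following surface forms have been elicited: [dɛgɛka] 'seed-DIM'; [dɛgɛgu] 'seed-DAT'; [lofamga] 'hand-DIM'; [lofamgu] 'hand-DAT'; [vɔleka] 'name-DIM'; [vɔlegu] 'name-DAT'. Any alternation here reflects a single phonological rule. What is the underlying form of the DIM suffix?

/-ka/

The DIM morpheme has two allomorphs, [-ga] and [-ka].
The DAT suffix, which begins with [g], is invariant after every stem; so [g] is not altered by any rule here.
The DIM suffix is therefore /-ka/ underlyingly, with post-nasal voicing: voiceless stops become voiced after a nasal.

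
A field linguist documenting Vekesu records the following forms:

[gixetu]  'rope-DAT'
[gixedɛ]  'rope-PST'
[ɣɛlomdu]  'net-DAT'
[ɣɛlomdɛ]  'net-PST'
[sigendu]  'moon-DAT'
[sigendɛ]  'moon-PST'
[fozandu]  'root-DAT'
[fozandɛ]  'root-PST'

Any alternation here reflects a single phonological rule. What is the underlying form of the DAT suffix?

/-tu/

The DAT morpheme has two allomorphs, [-du] and [-tu].
The PST suffix, which begins with [d], is invariant after every stem; so [d] is not altered by any rule here.
The DAT suffix is therefore /-tu/ underlyingly, with post-nasal voicing: voiceless stops become voiced after a nasal.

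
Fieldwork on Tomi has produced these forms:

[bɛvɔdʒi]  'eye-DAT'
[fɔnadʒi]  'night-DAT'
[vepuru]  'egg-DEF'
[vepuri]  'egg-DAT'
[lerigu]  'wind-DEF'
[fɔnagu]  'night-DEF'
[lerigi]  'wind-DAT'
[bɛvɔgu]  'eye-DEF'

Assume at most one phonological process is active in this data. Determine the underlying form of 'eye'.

The root 'eye' surfaces as [bɛvɔgu] and [bɛvɔdʒi], with a stem-final [g] ~ [dʒ] alternation.
But 'wind' keeps [g] in both environments ([lerigu], [lerigi]), so there is no rule changing /g/ to [dʒ] before the DAT suffix.
So /dʒ/ is underlying, and a rule of depalatalization — palato-alveolar /dʒ/ becomes [g] when no front vowel follows — gives [g].
The underlying form of 'eye' is therefore /bɛvɔdʒ/.

/bɛvɔdʒ/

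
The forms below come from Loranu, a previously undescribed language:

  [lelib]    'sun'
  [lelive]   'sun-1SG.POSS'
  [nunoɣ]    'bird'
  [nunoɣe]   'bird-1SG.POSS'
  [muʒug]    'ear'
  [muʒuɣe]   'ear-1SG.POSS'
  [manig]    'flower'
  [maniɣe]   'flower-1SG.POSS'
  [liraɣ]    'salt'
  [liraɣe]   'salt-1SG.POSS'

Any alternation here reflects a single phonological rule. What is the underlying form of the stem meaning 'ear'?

The stem for 'ear' ends in [g] in [muʒug] but [ɣ] in [muʒuɣe].
But 'bird' keeps [ɣ] in both environments ([nunoɣ], [nunoɣe]), so there is no rule changing /ɣ/ to [g] in isolation.
The alternation reflects intervocalic spirantization: voiced stops become fricatives between vowels. /g/ is underlying.

/muʒug/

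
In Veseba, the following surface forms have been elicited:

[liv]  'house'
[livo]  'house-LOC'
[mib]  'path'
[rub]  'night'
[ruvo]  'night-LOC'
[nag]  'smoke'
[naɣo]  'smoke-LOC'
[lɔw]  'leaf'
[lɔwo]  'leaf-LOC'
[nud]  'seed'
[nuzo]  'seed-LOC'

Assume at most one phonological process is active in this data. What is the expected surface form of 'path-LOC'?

The root 'night' surfaces as [rub] and [ruvo], with a stem-final [b] ~ [v] alternation.
The stem 'house' ([liv], [livo]) shows [v] unchanged in both environments, so [v] cannot be basic with [b] derived in isolation.
The alternation reflects intervocalic spirantization: voiced stops become fricatives between vowels. /b/ is underlying.
From [mib] the stem 'path' is /mib/; between vowels this yields [mivo].

[mivo]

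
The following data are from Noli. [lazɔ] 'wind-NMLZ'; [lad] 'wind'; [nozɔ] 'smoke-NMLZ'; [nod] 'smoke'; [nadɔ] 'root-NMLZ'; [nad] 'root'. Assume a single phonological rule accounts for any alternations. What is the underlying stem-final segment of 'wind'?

/z/

The root 'wind' surfaces as [lazɔ] and [lad], with a stem-final [z] ~ [d] alternation.
But 'root' keeps [d] in both environments ([nadɔ], [nad]), so there is no rule changing /d/ to [z] before the NMLZ suffix.
The underlying segment must be /z/; voiced fricatives become stops word-finally, yielding [d] there.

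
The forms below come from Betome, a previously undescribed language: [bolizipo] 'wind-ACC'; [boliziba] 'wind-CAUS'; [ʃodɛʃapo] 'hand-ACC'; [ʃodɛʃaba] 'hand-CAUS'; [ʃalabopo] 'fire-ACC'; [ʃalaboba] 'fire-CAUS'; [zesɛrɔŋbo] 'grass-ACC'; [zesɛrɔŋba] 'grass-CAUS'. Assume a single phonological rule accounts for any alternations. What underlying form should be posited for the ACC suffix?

/-po/

The ACC suffix surfaces as [-bo] and [-po], depending on the final segment of the stem.
By contrast the CAUS suffix keeps its initial [b] throughout — that segment must be underlying.
The ACC suffix is therefore /-po/ underlyingly, with post-nasal voicing: voiceless stops become voiced after a nasal.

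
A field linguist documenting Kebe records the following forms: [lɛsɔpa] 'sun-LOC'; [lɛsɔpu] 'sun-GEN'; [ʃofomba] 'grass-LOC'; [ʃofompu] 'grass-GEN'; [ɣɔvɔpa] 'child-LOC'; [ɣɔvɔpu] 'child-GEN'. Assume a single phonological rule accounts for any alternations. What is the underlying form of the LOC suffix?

/-ba/

The LOC morpheme has two allomorphs, [-ba] and [-pa].
The GEN suffix, which begins with [p], is invariant after every stem; so [p] is not altered by any rule here.
The LOC suffix is therefore /-ba/ underlyingly, with post-vocalic devoicing: voiced stops become voiceless after a vowel.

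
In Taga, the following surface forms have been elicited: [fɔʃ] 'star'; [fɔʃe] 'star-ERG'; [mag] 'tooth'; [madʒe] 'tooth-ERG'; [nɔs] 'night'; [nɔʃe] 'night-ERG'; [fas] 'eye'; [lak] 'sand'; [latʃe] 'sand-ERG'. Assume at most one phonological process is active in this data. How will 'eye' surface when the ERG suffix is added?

[faʃe]

The root 'night' surfaces as [nɔs] and [nɔʃe], with a stem-final [s] ~ [ʃ] alternation.
Compare 'star', with invariant [ʃ] in [fɔʃ] and [fɔʃe]: an analysis with underlying /ʃ/ and a rule producing [s] in isolation would wrongly predict alternation here too.
The alternation reflects palatalization before a front vowel: /k/, /g/ and /s/ become palato-alveolar [tʃ], [dʒ] and [ʃ] before a front vowel. /s/ is underlying.
From [fas] the stem 'eye' is /fas/; before a front vowel this yields [faʃe].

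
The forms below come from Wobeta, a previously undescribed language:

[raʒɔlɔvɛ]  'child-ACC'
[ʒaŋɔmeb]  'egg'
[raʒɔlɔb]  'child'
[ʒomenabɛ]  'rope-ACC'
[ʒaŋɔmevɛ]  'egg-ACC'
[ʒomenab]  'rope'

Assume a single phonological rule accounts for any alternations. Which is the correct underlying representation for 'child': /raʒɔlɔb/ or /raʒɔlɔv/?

In [raʒɔlɔvɛ] and [raʒɔlɔb] the final segment of 'child' alternates: [v] ~ [b].
But 'rope' keeps [b] in both environments ([ʒomenabɛ], [ʒomenab]), so there is no rule changing /b/ to [v] before the ACC suffix.
The underlying segment must be /v/; voiced fricatives become stops word-finally, yielding [b] there.

/raʒɔlɔv/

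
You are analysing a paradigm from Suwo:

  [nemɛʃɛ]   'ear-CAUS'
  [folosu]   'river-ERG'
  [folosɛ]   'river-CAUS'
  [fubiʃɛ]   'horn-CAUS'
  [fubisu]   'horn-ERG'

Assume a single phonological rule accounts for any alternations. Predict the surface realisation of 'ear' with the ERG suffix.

[nemɛsu]

In [fubisu] and [fubiʃɛ] the final segment of 'horn' alternates: [s] ~ [ʃ].
Compare 'river', with invariant [s] in [folosu] and [folosɛ]: an analysis with underlying /s/ and a rule producing [ʃ] before the CAUS suffix would wrongly predict alternation here too.
So /ʃ/ is underlying, and a rule of depalatalization — palato-alveolar /ʃ/ becomes [s] when no front vowel follows — gives [s].
From [nemɛʃɛ] the stem 'ear' is /nemɛʃ/; when no front vowel follows this yields [nemɛsu].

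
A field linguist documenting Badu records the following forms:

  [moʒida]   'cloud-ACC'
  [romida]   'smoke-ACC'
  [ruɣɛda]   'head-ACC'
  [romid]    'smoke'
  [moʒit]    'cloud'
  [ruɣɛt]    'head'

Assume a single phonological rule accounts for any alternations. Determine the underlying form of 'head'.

The stem for 'head' ends in [t] in [ruɣɛt] but [d] in [ruɣɛda].
But 'smoke' keeps [d] in both environments ([romid], [romida]), so there is no rule changing /d/ to [t] in isolation.
Therefore /t/ is basic and [d] is derived by intervocalic voicing (voiceless stops become voiced between vowels).
The underlying form of 'head' is therefore /ruɣɛt/.

/ruɣɛt/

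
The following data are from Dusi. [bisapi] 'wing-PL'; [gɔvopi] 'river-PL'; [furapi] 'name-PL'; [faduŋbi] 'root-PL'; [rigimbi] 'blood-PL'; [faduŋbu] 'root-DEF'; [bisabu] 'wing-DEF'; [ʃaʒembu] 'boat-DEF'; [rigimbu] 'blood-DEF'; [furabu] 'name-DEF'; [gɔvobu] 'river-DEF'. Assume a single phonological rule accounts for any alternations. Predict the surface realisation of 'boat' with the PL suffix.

The PL suffix surfaces as [-bi] and [-pi], depending on the final segment of the stem.
By contrast the DEF suffix keeps its initial [b] throughout — that segment must be underlying.
The PL suffix is therefore /-pi/ underlyingly, with post-nasal voicing: voiceless stops become voiced after a nasal.
After 'boat', which ends in a nasal, the suffix surfaces as [-bi], giving [ʃaʒembi].

[ʃaʒembi]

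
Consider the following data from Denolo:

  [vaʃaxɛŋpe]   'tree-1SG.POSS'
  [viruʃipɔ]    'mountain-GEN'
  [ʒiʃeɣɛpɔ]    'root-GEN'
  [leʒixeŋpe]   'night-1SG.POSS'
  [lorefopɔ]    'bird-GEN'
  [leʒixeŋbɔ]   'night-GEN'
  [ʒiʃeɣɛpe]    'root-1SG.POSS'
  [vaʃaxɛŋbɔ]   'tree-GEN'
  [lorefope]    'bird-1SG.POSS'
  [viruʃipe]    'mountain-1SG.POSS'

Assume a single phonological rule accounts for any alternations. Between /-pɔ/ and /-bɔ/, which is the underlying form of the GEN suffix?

/-bɔ/

The GEN morpheme has two allomorphs, [-bɔ] and [-pɔ].
The 1SG.POSS suffix, which begins with [p], is invariant after every stem; so [p] is not altered by any rule here.
So the underlying form is /-bɔ/, and voiced stops become voiceless after a vowel.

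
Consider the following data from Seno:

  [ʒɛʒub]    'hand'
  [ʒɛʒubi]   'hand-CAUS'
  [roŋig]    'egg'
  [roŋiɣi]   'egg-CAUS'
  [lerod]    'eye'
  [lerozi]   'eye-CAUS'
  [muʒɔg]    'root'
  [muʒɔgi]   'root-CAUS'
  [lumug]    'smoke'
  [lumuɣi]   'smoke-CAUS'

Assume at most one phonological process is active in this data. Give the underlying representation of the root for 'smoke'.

The stem for 'smoke' ends in [g] in [lumug] but [ɣ] in [lumuɣi].
Compare 'root', with invariant [g] in [muʒɔg] and [muʒɔgi]: an analysis with underlying /g/ and a rule producing [ɣ] before the CAUS suffix would wrongly predict alternation here too.
So /ɣ/ is underlying, and a rule of word-final hardening — voiced fricatives become stops word-finally — gives [g].

/lumuɣ/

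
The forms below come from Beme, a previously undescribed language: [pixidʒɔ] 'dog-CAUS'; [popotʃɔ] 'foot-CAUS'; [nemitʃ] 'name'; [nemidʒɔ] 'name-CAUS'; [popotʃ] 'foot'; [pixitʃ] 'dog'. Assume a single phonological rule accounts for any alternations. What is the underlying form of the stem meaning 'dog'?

/pixidʒ/

The root 'dog' surfaces as [pixidʒɔ] and [pixitʃ], with a stem-final [dʒ] ~ [tʃ] alternation.
If /tʃ/ were underlying and a rule turned it into [dʒ] before the CAUS suffix, 'foot' would also alternate; but it has [tʃ] in both [popotʃɔ] and [popotʃ].
The alternation reflects word-final obstruent devoicing: voiced obstruents become voiceless word-finally. /dʒ/ is underlying.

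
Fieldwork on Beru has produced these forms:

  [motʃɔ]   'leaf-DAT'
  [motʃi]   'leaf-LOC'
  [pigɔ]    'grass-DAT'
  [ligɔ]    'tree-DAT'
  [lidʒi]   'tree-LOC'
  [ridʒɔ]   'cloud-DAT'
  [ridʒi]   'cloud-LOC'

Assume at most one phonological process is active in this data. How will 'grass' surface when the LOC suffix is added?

The stem for 'tree' ends in [g] in [ligɔ] but [dʒ] in [lidʒi].
Compare 'cloud', with invariant [dʒ] in [ridʒɔ] and [ridʒi]: an analysis with underlying /dʒ/ and a rule producing [g] before the DAT suffix would wrongly predict alternation here too.
So /g/ is underlying, and a rule of palatalization before a front vowel — /g/ becomes palato-alveolar [dʒ] before a front vowel — gives [dʒ].
The one attested form of 'grass', [pigɔ], shows underlying /pig/. Applying the same rule before a front vowel gives [pidʒi].

[pidʒi]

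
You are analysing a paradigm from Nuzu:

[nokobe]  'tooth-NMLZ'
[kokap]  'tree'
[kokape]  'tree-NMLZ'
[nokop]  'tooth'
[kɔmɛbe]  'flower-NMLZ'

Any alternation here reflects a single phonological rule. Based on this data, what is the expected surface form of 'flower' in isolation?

[kɔmɛp]

The stem for 'tooth' ends in [p] in [nokop] but [b] in [nokobe].
The stem 'tree' ([kokap], [kokape]) shows [p] unchanged in both environments, so [p] cannot be basic with [b] derived before the NMLZ suffix.
Therefore /b/ is basic and [p] is derived by word-final obstruent devoicing (voiced obstruents become voiceless word-finally).
From [kɔmɛbe] the stem 'flower' is /kɔmɛb/; word-finally this yields [kɔmɛp].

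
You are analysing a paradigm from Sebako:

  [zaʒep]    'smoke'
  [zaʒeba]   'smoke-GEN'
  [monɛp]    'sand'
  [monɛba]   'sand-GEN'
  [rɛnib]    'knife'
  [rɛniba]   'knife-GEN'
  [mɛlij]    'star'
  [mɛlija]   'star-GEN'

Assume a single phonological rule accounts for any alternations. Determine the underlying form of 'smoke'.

/zaʒep/

The root 'smoke' surfaces as [zaʒep] and [zaʒeba], with a stem-final [p] ~ [b] alternation.
But 'knife' keeps [b] in both environments ([rɛnib], [rɛniba]), so there is no rule changing /b/ to [p] in isolation.
The underlying segment must be /p/; voiceless stops become voiced between vowels, yielding [b] there.
So 'smoke' = /zaʒep/.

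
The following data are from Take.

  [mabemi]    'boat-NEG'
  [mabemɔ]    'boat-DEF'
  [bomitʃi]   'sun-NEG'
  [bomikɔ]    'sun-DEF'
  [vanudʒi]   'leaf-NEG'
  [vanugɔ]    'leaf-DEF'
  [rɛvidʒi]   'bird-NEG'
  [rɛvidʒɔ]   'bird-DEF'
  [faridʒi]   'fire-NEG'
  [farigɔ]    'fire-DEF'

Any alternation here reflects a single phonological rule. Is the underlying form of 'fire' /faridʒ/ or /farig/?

'fire' shows [dʒ] ~ [g] at the end of the stem ([faridʒi] vs [farigɔ]).
Compare 'bird', with invariant [dʒ] in [rɛvidʒi] and [rɛvidʒɔ]: an analysis with underlying /dʒ/ and a rule producing [g] before the DEF suffix would wrongly predict alternation here too.
The alternation reflects palatalization before a front vowel: /k/ and /g/ become palato-alveolar [tʃ] and [dʒ] before a front vowel. /g/ is underlying.

/farig/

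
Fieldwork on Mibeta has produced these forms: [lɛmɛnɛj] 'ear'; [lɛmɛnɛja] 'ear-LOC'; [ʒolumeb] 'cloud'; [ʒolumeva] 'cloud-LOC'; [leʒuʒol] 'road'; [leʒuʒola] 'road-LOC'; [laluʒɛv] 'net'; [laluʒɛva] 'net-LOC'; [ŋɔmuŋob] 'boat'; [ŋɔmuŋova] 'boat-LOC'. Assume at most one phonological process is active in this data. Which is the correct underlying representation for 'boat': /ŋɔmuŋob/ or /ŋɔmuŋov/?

/ŋɔmuŋob/

The root 'boat' surfaces as [ŋɔmuŋob] and [ŋɔmuŋova], with a stem-final [b] ~ [v] alternation.
The stem 'net' ([laluʒɛv], [laluʒɛva]) shows [v] unchanged in both environments, so [v] cannot be basic with [b] derived in isolation.
The alternation reflects intervocalic spirantization: voiced stops become fricatives between vowels. /b/ is underlying.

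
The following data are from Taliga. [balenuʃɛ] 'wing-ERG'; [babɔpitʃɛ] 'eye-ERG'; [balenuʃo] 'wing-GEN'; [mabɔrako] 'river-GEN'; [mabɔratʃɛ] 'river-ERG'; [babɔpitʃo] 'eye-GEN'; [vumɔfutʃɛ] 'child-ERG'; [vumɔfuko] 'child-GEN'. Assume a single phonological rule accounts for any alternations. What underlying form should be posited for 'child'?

The stem for 'child' ends in [tʃ] in [vumɔfutʃɛ] but [k] in [vumɔfuko].
If /tʃ/ were underlying and a rule turned it into [k] before the GEN suffix, 'eye' would also alternate; but it has [tʃ] in both [babɔpitʃɛ] and [babɔpitʃo].
So /k/ is underlying, and a rule of palatalization before a front vowel — /k/ becomes palato-alveolar [tʃ] before a front vowel — gives [tʃ].
Hence 'child' is /vumɔfuk/ underlyingly.

/vumɔfuk/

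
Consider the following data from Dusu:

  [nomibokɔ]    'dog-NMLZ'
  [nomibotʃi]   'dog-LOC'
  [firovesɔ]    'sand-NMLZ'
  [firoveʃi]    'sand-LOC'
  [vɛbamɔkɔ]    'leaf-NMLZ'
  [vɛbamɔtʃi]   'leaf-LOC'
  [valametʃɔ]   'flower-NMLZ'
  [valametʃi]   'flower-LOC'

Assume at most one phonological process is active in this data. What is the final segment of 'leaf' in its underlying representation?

The root 'leaf' surfaces as [vɛbamɔkɔ] and [vɛbamɔtʃi], with a stem-final [k] ~ [tʃ] alternation.
If /tʃ/ were underlying and a rule turned it into [k] before the NMLZ suffix, 'flower' would also alternate; but it has [tʃ] in both [valametʃɔ] and [valametʃi].
The alternation reflects palatalization before a front vowel: /k/ and /s/ become palato-alveolar [tʃ] and [ʃ] before a front vowel. /k/ is underlying.

/k/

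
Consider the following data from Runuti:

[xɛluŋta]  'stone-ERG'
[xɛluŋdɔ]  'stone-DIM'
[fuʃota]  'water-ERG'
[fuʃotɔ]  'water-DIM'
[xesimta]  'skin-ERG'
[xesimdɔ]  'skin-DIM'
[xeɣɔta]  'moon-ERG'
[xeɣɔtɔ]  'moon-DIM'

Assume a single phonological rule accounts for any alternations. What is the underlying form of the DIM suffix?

The DIM morpheme has two allomorphs, [-dɔ] and [-tɔ].
The ERG suffix, which begins with [t], is invariant after every stem; so [t] is not altered by any rule here.
The DIM suffix is therefore /-dɔ/ underlyingly, with post-vocalic devoicing: voiced stops become voiceless after a vowel.

/-dɔ/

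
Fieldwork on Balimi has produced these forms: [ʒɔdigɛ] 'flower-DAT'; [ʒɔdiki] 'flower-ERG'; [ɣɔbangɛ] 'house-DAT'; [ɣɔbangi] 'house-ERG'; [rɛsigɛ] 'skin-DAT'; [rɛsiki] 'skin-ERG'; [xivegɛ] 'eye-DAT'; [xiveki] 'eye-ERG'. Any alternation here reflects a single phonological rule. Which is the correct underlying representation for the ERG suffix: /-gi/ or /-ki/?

The ERG suffix surfaces as [-gi] and [-ki], depending on the final segment of the stem.
The DAT suffix, which begins with [g], is invariant after every stem; so [g] is not altered by any rule here.
The ERG suffix is therefore /-ki/ underlyingly, with post-nasal voicing: voiceless stops become voiced after a nasal.

/-ki/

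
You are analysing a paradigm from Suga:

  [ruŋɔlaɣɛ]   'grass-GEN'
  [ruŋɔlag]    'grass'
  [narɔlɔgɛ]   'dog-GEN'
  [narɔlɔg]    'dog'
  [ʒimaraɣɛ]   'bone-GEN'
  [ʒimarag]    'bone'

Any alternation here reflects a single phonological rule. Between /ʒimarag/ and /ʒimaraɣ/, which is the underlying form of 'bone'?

/ʒimaraɣ/

In [ʒimaraɣɛ] and [ʒimarag] the final segment of 'bone' alternates: [ɣ] ~ [g].
If /g/ were underlying and a rule turned it into [ɣ] before the GEN suffix, 'dog' would also alternate; but it has [g] in both [narɔlɔgɛ] and [narɔlɔg].
The alternation reflects word-final hardening: voiced fricatives become stops word-finally. /ɣ/ is underlying.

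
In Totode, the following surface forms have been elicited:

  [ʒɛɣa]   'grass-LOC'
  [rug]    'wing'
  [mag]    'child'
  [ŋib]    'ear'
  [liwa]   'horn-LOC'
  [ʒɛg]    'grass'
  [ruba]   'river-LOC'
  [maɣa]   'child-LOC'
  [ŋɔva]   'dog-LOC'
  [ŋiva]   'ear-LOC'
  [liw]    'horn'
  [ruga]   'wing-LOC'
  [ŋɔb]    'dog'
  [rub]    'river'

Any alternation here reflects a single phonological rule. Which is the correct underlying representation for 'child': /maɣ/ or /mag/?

The root 'child' surfaces as [maɣa] and [mag], with a stem-final [ɣ] ~ [g] alternation.
The stem 'wing' ([ruga], [rug]) shows [g] unchanged in both environments, so [g] cannot be basic with [ɣ] derived before the LOC suffix.
Therefore /ɣ/ is basic and [g] is derived by word-final hardening (voiced fricatives become stops word-finally).

/maɣ/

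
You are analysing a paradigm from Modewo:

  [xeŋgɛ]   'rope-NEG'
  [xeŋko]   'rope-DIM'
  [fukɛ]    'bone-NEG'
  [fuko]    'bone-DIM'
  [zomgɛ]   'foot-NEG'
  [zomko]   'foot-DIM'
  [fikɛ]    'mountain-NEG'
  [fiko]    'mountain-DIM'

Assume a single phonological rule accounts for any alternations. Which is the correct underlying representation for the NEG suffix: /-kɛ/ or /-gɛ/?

The NEG suffix surfaces as [-gɛ] and [-kɛ], depending on the final segment of the stem.
By contrast the DIM suffix keeps its initial [k] throughout — that segment must be underlying.
So the underlying form is /-gɛ/, and voiced stops become voiceless after a vowel.

/-gɛ/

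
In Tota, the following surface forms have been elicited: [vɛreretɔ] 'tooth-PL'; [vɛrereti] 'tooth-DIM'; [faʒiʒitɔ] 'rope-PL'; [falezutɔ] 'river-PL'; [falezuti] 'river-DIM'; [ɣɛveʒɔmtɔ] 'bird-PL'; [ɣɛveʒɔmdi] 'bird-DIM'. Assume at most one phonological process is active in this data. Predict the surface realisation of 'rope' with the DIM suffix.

[faʒiʒiti]

The DIM morpheme has two allomorphs, [-di] and [-ti].
By contrast the PL suffix keeps its initial [t] throughout — that segment must be underlying.
So the underlying form is /-di/, and voiced stops become voiceless after a vowel.
After 'rope', which ends in a vowel, the suffix surfaces as [-ti], giving [faʒiʒiti].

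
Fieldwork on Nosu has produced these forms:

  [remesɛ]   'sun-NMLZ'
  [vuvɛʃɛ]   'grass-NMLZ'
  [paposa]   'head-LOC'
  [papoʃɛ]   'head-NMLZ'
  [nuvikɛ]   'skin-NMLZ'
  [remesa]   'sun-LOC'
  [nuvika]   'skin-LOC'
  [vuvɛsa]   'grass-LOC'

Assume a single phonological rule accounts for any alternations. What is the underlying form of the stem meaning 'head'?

In [papoʃɛ] and [paposa] the final segment of 'head' alternates: [ʃ] ~ [s].
Compare 'sun', with invariant [s] in [remesɛ] and [remesa]: an analysis with underlying /s/ and a rule producing [ʃ] before the NMLZ suffix would wrongly predict alternation here too.
The underlying segment must be /ʃ/; palato-alveolar /ʃ/ becomes [s] when no front vowel follows, yielding [s] there.
Hence 'head' is /papoʃ/ underlyingly.

/papoʃ/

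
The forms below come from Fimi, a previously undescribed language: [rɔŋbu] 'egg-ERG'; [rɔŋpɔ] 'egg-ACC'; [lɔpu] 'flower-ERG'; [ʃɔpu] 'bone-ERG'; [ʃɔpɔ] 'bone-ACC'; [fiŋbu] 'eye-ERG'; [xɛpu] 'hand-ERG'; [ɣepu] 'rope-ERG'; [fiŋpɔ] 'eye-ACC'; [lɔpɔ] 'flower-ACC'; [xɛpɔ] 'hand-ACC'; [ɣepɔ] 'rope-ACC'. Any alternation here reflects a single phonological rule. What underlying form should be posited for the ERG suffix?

/-bu/

The ERG morpheme has two allomorphs, [-bu] and [-pu].
By contrast the ACC suffix keeps its initial [p] throughout — that segment must be underlying.
So the underlying form is /-bu/, and voiced stops become voiceless after a vowel.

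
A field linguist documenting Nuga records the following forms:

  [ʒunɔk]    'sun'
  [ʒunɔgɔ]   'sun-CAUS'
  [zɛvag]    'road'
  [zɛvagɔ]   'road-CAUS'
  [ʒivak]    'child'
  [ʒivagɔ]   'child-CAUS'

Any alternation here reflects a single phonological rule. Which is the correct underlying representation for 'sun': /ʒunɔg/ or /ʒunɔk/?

In [ʒunɔk] and [ʒunɔgɔ] the final segment of 'sun' alternates: [k] ~ [g].
But 'road' keeps [g] in both environments ([zɛvag], [zɛvagɔ]), so there is no rule changing /g/ to [k] in isolation.
Therefore /k/ is basic and [g] is derived by intervocalic voicing (voiceless stops become voiced between vowels).

/ʒunɔk/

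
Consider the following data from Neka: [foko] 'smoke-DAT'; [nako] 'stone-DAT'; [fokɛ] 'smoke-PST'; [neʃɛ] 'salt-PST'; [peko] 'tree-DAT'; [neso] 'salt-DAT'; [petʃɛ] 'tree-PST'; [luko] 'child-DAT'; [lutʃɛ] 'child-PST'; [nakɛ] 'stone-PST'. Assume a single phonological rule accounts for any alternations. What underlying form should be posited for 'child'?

/lutʃ/

'child' shows [tʃ] ~ [k] at the end of the stem ([lutʃɛ] vs [luko]).
The stem 'stone' ([nakɛ], [nako]) shows [k] unchanged in both environments, so [k] cannot be basic with [tʃ] derived before the PST suffix.
The underlying segment must be /tʃ/; palato-alveolar /tʃ/ and /ʃ/ become [k] and [s] when no front vowel follows, yielding [k] there.
The underlying form of 'child' is therefore /lutʃ/.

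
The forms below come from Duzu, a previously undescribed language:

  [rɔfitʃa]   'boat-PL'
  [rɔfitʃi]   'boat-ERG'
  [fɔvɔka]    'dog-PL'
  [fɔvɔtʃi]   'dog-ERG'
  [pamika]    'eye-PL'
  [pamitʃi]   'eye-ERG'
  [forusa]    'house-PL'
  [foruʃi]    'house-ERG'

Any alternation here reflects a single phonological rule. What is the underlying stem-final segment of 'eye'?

'eye' shows [k] ~ [tʃ] at the end of the stem ([pamika] vs [pamitʃi]).
But 'boat' keeps [tʃ] in both environments ([rɔfitʃa], [rɔfitʃi]), so there is no rule changing /tʃ/ to [k] before the PL suffix.
So /k/ is underlying, and a rule of palatalization before a front vowel — /k/ and /s/ become palato-alveolar [tʃ] and [ʃ] before a front vowel — gives [tʃ].

/k/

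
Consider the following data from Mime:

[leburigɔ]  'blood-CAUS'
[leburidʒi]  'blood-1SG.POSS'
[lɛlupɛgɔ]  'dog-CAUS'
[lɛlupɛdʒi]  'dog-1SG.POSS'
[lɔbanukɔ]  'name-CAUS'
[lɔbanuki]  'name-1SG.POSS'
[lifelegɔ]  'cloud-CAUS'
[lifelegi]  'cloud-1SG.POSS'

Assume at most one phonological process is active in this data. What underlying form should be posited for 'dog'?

/lɛlupɛdʒ/

'dog' shows [g] ~ [dʒ] at the end of the stem ([lɛlupɛgɔ] vs [lɛlupɛdʒi]).
If /g/ were underlying and a rule turned it into [dʒ] before the 1SG.POSS suffix, 'cloud' would also alternate; but it has [g] in both [lifelegɔ] and [lifelegi].
So /dʒ/ is underlying, and a rule of depalatalization — palato-alveolar /dʒ/ becomes [g] when no front vowel follows — gives [g].
Hence 'dog' is /lɛlupɛdʒ/ underlyingly.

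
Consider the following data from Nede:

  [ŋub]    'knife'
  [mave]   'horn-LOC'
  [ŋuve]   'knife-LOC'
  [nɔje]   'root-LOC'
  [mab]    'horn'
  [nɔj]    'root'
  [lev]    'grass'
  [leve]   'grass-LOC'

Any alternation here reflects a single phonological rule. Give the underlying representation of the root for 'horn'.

/mab/

In [mab] and [mave] the final segment of 'horn' alternates: [b] ~ [v].
The stem 'grass' ([lev], [leve]) shows [v] unchanged in both environments, so [v] cannot be basic with [b] derived in isolation.
So /b/ is underlying, and a rule of intervocalic spirantization — voiced stops become fricatives between vowels — gives [v].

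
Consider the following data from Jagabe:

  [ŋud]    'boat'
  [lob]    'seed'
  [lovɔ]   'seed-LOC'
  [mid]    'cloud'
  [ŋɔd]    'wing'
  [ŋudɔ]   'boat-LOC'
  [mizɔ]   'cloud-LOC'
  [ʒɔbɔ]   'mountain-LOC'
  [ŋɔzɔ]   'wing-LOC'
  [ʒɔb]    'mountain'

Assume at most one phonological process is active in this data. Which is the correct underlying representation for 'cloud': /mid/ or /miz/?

In [mid] and [mizɔ] the final segment of 'cloud' alternates: [d] ~ [z].
But 'boat' keeps [d] in both environments ([ŋud], [ŋudɔ]), so there is no rule changing /d/ to [z] before the LOC suffix.
Therefore /z/ is basic and [d] is derived by word-final hardening (voiced fricatives become stops word-finally).

/miz/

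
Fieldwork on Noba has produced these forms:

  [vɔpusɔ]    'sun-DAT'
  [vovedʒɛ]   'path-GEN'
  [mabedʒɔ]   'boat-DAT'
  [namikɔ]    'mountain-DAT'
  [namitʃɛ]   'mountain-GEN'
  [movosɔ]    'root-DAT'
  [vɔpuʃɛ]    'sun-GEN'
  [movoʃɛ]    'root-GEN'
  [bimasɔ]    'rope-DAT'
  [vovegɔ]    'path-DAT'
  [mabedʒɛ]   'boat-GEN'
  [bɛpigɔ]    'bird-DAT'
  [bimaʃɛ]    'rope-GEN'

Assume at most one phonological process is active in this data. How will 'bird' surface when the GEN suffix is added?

[bɛpidʒɛ]

The root 'path' surfaces as [vovedʒɛ] and [vovegɔ], with a stem-final [dʒ] ~ [g] alternation.
If /dʒ/ were underlying and a rule turned it into [g] before the DAT suffix, 'boat' would also alternate; but it has [dʒ] in both [mabedʒɛ] and [mabedʒɔ].
The underlying segment must be /g/; /k/, /g/ and /s/ become palato-alveolar [tʃ], [dʒ] and [ʃ] before a front vowel, yielding [dʒ] there.
From [bɛpigɔ] the stem 'bird' is /bɛpig/; before a front vowel this yields [bɛpidʒɛ].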